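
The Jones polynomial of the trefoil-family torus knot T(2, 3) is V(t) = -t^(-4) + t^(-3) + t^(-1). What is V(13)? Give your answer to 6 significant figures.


Substituting t = 13 into V(t) = -t^(-4) + t^(-3) + t^(-1):
  (-)t^(-4) = -3.50128e-05
  (+)t^(-3) = 0.000455166
  (+)t^(-1) = 0.0769231
Sum = (-3.50128e-05) + (0.000455166) + (0.0769231)
= 0.07734323028
Rounded to 6 significant figures: 0.0773432

0.0773432


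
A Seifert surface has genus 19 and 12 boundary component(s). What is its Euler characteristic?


chi = 2 - 2g - b
= 2 - 2*19 - 12
= 2 - 38 - 12 = -48

-48


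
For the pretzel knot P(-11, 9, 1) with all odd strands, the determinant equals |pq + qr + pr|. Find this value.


Step 1: Compute pq + qr + pr.
pq = (-11)*9 = -99
qr = 9*1 = 9
pr = (-11)*1 = -11
pq + qr + pr = -99 + 9 + (-11) = -101
Step 2: Take absolute value.
det(P(-11,9,1)) = |-101| = 101

101


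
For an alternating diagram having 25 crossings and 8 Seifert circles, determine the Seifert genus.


For alternating knots, g = (c - s + 1)/2.
= (25 - 8 + 1)/2
= 18/2 = 9

9


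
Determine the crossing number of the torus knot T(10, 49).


For a torus knot T(p, q) with gcd(p,q)=1,
the crossing number is min(p*(q-1), q*(p-1)).
p*(q-1) = 10*48 = 480
q*(p-1) = 49*9 = 441
min(480, 441) = 441

441


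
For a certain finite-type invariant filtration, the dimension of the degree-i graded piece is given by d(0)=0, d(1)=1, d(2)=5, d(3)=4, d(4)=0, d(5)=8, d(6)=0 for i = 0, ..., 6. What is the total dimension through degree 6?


Total dimension = d(0) + d(1) + ... + d(6)
= 0 + 1 + 5 + 4 + 0 + 8 + 0
= 18

18


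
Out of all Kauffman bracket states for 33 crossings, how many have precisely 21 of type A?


We choose which 21 of 33 crossings get A-smoothings.
C(33, 21) = 33! / (21! * 12!)
= 354817320

354817320


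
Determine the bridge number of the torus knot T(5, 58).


The bridge number of T(p,q) is min(p,q).
min(5, 58) = 5

5


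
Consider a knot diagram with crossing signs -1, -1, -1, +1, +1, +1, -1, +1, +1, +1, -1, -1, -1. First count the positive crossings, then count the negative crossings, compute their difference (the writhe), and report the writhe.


Step 1: Count positive crossings (+1).
Positive crossings: 6
Step 2: Count negative crossings (-1).
Negative crossings: 7
Step 3: Writhe = (positive) - (negative)
w = 6 - 7 = -1
Step 4: |w| = 1, and w is negative

-1


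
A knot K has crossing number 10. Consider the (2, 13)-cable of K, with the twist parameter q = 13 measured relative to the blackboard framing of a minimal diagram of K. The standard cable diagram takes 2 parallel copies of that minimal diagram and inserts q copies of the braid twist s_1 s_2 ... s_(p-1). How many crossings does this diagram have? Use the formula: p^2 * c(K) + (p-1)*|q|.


Step 1: Each of the c(K) crossings of the companion diagram becomes p*p = p^2 crossings among the p parallel strands, and each of the |q| twists s_1 s_2 ... s_(p-1) adds (p-1) crossings.
  Crossings = p^2 * c(K) + (p-1)*|q|
Step 2: = 2^2 * 10 + (2-1)*13
Step 3: = 4*10 + 1*13
Step 4: = 40 + 13 = 53

53


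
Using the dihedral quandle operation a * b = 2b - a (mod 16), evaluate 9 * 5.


9 * 5 = 2*5 - 9 mod 16
= 10 - 9 mod 16
= 1 mod 16 = 1

1


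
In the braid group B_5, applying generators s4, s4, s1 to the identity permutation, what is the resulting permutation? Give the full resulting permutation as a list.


Starting with identity [1, 2, 3, 4, 5].
Apply generators in sequence:
  After s4: [1, 2, 3, 5, 4]
  After s4: [1, 2, 3, 4, 5]
  After s1: [2, 1, 3, 4, 5]
Final permutation: [2, 1, 3, 4, 5]

[2, 1, 3, 4, 5]


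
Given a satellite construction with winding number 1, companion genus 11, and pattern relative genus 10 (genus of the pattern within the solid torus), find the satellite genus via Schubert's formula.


Schubert: g(satellite) = g_rel(pattern) + |winding| * g(companion),
where g_rel(pattern) is the genus of the pattern relative to the solid torus.
= 10 + 1 * 11
= 10 + 11 = 21

21


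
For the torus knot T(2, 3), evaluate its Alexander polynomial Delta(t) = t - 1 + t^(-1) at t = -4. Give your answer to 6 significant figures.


Substituting t = -4 into Delta(t) = t - 1 + t^(-1):
Term values: (-4) + (-1) + (-0.25)
Sum = -5.25
Rounded to 6 significant figures: -5.25

-5.25


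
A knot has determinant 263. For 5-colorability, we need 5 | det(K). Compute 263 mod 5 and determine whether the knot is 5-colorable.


Step 1: A knot is p-colorable if and only if p divides its determinant.
Step 2: Compute 263 mod 5.
263 = 52 * 5 + 3
Step 3: 263 mod 5 = 3
Step 4: The knot is 5-colorable: no

3


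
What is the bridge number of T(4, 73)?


The bridge number of T(p,q) is min(p,q).
min(4, 73) = 4

4


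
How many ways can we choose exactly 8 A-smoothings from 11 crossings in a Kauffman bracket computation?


We choose which 8 of 11 crossings get A-smoothings.
C(11, 8) = 11! / (8! * 3!)
= 165

165


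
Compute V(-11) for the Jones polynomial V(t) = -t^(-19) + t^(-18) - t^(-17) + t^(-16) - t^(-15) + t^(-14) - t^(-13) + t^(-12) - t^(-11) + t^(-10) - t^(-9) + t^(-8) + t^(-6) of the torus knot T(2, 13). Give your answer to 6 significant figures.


Substituting t = -11 into V(t) = -t^(-19) + t^(-18) - t^(-17) + t^(-16) - t^(-15) + t^(-14) - t^(-13) + t^(-12) - t^(-11) + t^(-10) - t^(-9) + t^(-8) + t^(-6):
  (-)t^(-19) = 1.63508e-20
  (+)t^(-18) = 1.79859e-19
  (-)t^(-17) = 1.97845e-18
  (+)t^(-16) = 2.17629e-17
  (-)t^(-15) = 2.39392e-16
  (+)t^(-14) = 2.63331e-15
  (-)t^(-13) = 2.89664e-14
  (+)t^(-12) = 3.18631e-13
  (-)t^(-11) = 3.50494e-12
  (+)t^(-10) = 3.85543e-11
  (-)t^(-9) = 4.24098e-10
  (+)t^(-8) = 4.66507e-09
  (+)t^(-6) = 5.64474e-07
Sum = (1.63508e-20) + (1.79859e-19) + (1.97845e-18) + (2.17629e-17) + (2.39392e-16) + (2.63331e-15) + (2.89664e-14) + (3.18631e-13) + (3.50494e-12) + (3.85543e-11) + (4.24098e-10) + (4.66507e-09) + (5.64474e-07)
= 5.696055112e-07
Rounded to 6 significant figures: 5.69606e-07

5.69606e-07


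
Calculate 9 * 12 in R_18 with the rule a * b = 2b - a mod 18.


9 * 12 = 2*12 - 9 mod 18
= 24 - 9 mod 18
= 15 mod 18 = 15

15


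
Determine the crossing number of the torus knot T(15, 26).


For a torus knot T(p, q) with gcd(p,q)=1,
the crossing number is min(p*(q-1), q*(p-1)).
p*(q-1) = 15*25 = 375
q*(p-1) = 26*14 = 364
min(375, 364) = 364

364


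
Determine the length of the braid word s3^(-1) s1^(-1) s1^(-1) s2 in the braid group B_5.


The word length counts the number of generators (including inverses).
Listing each generator: s3^(-1), s1^(-1), s1^(-1), s2
There are 4 generators in this braid word.

4


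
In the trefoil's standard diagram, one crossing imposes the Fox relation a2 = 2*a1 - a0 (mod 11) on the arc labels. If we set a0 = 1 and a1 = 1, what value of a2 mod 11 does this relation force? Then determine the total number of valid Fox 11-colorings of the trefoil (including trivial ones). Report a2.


Step 1: Apply the given crossing relation 2*a1 - a0 - a2 = 0 (mod 11).
  a2 = 2*a1 - a0 mod 11
  a2 = 2*1 - 1 mod 11
  a2 = 2 - 1 mod 11
  a2 = 1 mod 11 = 1
Step 2: The trefoil has determinant 3.
  Number of Fox p-colorings (p prime) is p^2 if p = 3, else p.
  Since 11 does not divide 3, only trivial (constant) colorings exist.
  (Here a0 = a1 = a2 = 1, the constant coloring, which is valid.)
  Total colorings = 11
Step 3: a2 = 1, total Fox 11-colorings = 11

1


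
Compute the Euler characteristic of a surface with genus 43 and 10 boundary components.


chi = 2 - 2g - b
= 2 - 2*43 - 10
= 2 - 86 - 10 = -94

-94


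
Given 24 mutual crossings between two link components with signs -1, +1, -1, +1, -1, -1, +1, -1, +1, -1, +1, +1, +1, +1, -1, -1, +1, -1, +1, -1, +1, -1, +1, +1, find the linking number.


Step 1: Count positive crossings: 13
Step 2: Count negative crossings: 11
Step 3: Sum of signs = 13 - 11 = 2
Step 4: Linking number = sum/2 = 2/2 = 1

1


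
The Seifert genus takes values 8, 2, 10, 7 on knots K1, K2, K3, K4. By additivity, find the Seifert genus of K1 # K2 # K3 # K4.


The Seifert genus is additive under connected sum.
Seifert genus(K1 # K2 # K3 # K4) = (8) + (2) + (10) + (7)
= 27

27


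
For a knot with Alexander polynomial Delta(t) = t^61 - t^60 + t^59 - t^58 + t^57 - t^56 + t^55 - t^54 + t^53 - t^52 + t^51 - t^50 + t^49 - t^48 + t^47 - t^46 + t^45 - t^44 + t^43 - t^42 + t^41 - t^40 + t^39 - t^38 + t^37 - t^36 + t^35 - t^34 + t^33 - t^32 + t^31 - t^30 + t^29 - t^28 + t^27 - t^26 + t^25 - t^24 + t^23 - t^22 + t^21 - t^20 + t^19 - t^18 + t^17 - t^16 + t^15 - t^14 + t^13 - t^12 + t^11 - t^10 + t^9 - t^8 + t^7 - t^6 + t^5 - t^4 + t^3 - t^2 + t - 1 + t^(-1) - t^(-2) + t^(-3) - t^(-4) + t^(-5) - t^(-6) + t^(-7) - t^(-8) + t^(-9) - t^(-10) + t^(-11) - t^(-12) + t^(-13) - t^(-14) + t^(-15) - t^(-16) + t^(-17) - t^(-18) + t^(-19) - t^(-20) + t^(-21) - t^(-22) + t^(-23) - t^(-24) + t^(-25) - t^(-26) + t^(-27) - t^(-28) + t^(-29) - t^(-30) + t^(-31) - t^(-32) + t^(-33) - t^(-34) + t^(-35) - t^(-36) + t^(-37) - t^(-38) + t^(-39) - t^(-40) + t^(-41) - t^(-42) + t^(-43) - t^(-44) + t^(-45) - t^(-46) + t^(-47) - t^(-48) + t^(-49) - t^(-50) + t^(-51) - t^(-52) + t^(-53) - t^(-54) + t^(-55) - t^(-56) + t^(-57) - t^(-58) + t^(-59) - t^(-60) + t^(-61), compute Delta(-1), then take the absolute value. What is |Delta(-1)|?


Step 1: The polynomial has 123 terms with alternating signs, exponents from 61 down to -61.
Step 2: Substitute t = -1. The i-th term has coefficient (-1)^i and exponent (m-i),
  so its value is (-1)^i * (-1)^(m-i) = (-1)^m = -1 for every i.
Step 3: All 123 terms equal -1, so Delta(-1) = 123 * (-1) = -123
Step 4: |Delta(-1)| = 123

123


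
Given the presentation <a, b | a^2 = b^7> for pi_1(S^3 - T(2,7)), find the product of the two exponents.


The relation is a^2 = b^7.
Product of exponents = 2 * 7
= 14

14


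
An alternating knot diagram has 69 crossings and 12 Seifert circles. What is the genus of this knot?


For alternating knots, g = (c - s + 1)/2.
= (69 - 12 + 1)/2
= 58/2 = 29

29


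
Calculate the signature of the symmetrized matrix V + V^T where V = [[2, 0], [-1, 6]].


Step 1: V + V^T = [[4, -1], [-1, 12]]
Step 2: trace = 16, det = 47
Step 3: Discriminant = 16^2 - 4*47 = 68
Step 4: Eigenvalues: 12.1231, 3.87689
Step 5: Signature = (# positive eigenvalues) - (# negative eigenvalues) = 2

2


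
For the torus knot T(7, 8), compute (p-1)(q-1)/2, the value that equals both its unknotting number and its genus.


For a torus knot T(p,q), both the unknotting number and genus equal (p-1)(q-1)/2.
= (7-1)(8-1)/2
= 6*7/2
= 42/2 = 21

21


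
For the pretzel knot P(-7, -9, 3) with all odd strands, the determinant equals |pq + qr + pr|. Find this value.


Step 1: Compute pq + qr + pr.
pq = (-7)*(-9) = 63
qr = (-9)*3 = -27
pr = (-7)*3 = -21
pq + qr + pr = 63 + (-27) + (-21) = 15
Step 2: Take absolute value.
det(P(-7,-9,3)) = |15| = 15

15


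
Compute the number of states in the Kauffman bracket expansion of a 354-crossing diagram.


Each crossing contributes 2 choices (A-smoothing or B-smoothing).
Total states = 2^354 = 36695977855841144185773134324833391052745039826692497979801421430190766017415756929120296849762010984873984

36695977855841144185773134324833391052745039826692497979801421430190766017415756929120296849762010984873984


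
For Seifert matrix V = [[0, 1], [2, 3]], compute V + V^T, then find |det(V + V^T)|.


Step 1: Form V + V^T where V = [[0, 1], [2, 3]]
  V^T = [[0, 2], [1, 3]]
  V + V^T = [[0, 3], [3, 6]]
Step 2: det(V + V^T) = 0*6 - 3*3
  = 0 - 9 = -9
Step 3: Knot determinant = |det(V + V^T)| = |-9| = 9

9


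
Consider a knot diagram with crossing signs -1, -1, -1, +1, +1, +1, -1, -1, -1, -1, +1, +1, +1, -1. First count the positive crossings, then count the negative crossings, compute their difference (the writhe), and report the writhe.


Step 1: Count positive crossings (+1).
Positive crossings: 6
Step 2: Count negative crossings (-1).
Negative crossings: 8
Step 3: Writhe = (positive) - (negative)
w = 6 - 8 = -2
Step 4: |w| = 2, and w is negative

-2


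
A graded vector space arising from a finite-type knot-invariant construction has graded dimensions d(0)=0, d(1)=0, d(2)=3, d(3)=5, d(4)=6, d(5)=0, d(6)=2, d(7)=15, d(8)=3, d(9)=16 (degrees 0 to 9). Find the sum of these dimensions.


Total dimension = d(0) + d(1) + ... + d(9)
= 0 + 0 + 3 + 5 + 6 + 0 + 2 + 15 + 3 + 16
= 50

50


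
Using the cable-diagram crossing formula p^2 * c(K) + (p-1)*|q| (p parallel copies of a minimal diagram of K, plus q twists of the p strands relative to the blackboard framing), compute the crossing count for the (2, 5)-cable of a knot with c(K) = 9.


Step 1: Each of the c(K) crossings of the companion diagram becomes p*p = p^2 crossings among the p parallel strands, and each of the |q| twists s_1 s_2 ... s_(p-1) adds (p-1) crossings.
  Crossings = p^2 * c(K) + (p-1)*|q|
Step 2: = 2^2 * 9 + (2-1)*5
Step 3: = 4*9 + 1*5
Step 4: = 36 + 5 = 41

41


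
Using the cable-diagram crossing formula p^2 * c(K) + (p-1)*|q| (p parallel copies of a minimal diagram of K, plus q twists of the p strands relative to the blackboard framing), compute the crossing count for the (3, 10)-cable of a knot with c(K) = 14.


Step 1: Each of the c(K) crossings of the companion diagram becomes p*p = p^2 crossings among the p parallel strands, and each of the |q| twists s_1 s_2 ... s_(p-1) adds (p-1) crossings.
  Crossings = p^2 * c(K) + (p-1)*|q|
Step 2: = 3^2 * 14 + (3-1)*10
Step 3: = 9*14 + 2*10
Step 4: = 126 + 20 = 146

146


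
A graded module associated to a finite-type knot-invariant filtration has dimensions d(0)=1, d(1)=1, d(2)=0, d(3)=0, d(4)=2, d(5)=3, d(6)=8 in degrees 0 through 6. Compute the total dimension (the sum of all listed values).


Total dimension = d(0) + d(1) + ... + d(6)
= 1 + 1 + 0 + 0 + 2 + 3 + 8
= 15

15


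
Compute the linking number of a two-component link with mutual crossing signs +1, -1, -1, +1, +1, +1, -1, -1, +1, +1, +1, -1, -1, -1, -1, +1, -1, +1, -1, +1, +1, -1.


Step 1: Count positive crossings: 11
Step 2: Count negative crossings: 11
Step 3: Sum of signs = 11 - 11 = 0
Step 4: Linking number = sum/2 = 0/2 = 0

0


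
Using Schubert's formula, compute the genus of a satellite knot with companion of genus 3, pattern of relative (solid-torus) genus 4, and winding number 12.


Schubert: g(satellite) = g_rel(pattern) + |winding| * g(companion),
where g_rel(pattern) is the genus of the pattern relative to the solid torus.
= 4 + 12 * 3
= 4 + 36 = 40

40


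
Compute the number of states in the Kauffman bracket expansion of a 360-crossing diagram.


Each crossing contributes 2 choices (A-smoothing or B-smoothing).
Total states = 2^360 = 2348542582773833227889480596789337027375682548908319870707290971532209025114608443463698998384768703031934976

2348542582773833227889480596789337027375682548908319870707290971532209025114608443463698998384768703031934976


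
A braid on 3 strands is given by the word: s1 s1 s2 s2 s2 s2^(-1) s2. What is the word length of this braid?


The word length counts the number of generators (including inverses).
Listing each generator: s1, s1, s2, s2, s2, s2^(-1), s2
There are 7 generators in this braid word.

7


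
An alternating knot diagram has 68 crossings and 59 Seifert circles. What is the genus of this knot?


For alternating knots, g = (c - s + 1)/2.
= (68 - 59 + 1)/2
= 10/2 = 5

5


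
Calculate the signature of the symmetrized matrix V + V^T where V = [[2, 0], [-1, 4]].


Step 1: V + V^T = [[4, -1], [-1, 8]]
Step 2: trace = 12, det = 31
Step 3: Discriminant = 12^2 - 4*31 = 20
Step 4: Eigenvalues: 8.23607, 3.76393
Step 5: Signature = (# positive eigenvalues) - (# negative eigenvalues) = 2

2


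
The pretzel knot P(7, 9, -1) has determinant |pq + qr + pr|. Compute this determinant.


Step 1: Compute pq + qr + pr.
pq = 7*9 = 63
qr = 9*(-1) = -9
pr = 7*(-1) = -7
pq + qr + pr = 63 + (-9) + (-7) = 47
Step 2: Take absolute value.
det(P(7,9,-1)) = |47| = 47

47


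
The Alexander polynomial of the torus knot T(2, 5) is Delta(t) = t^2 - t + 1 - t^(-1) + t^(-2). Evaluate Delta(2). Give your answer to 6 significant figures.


Substituting t = 2 into Delta(t) = t^2 - t + 1 - t^(-1) + t^(-2):
Term values: (4) + (-2) + (1) + (-0.5) + (0.25)
Sum = 2.75
Rounded to 6 significant figures: 2.75

2.75


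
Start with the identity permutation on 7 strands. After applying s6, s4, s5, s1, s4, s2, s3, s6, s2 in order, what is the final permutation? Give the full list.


Starting with identity [1, 2, 3, 4, 5, 6, 7].
Apply generators in sequence:
  After s6: [1, 2, 3, 4, 5, 7, 6]
  After s4: [1, 2, 3, 5, 4, 7, 6]
  After s5: [1, 2, 3, 5, 7, 4, 6]
  After s1: [2, 1, 3, 5, 7, 4, 6]
  After s4: [2, 1, 3, 7, 5, 4, 6]
  After s2: [2, 3, 1, 7, 5, 4, 6]
  After s3: [2, 3, 7, 1, 5, 4, 6]
  After s6: [2, 3, 7, 1, 5, 6, 4]
  After s2: [2, 7, 3, 1, 5, 6, 4]
Final permutation: [2, 7, 3, 1, 5, 6, 4]

[2, 7, 3, 1, 5, 6, 4]


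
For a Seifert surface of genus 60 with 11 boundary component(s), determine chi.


chi = 2 - 2g - b
= 2 - 2*60 - 11
= 2 - 120 - 11 = -129

-129


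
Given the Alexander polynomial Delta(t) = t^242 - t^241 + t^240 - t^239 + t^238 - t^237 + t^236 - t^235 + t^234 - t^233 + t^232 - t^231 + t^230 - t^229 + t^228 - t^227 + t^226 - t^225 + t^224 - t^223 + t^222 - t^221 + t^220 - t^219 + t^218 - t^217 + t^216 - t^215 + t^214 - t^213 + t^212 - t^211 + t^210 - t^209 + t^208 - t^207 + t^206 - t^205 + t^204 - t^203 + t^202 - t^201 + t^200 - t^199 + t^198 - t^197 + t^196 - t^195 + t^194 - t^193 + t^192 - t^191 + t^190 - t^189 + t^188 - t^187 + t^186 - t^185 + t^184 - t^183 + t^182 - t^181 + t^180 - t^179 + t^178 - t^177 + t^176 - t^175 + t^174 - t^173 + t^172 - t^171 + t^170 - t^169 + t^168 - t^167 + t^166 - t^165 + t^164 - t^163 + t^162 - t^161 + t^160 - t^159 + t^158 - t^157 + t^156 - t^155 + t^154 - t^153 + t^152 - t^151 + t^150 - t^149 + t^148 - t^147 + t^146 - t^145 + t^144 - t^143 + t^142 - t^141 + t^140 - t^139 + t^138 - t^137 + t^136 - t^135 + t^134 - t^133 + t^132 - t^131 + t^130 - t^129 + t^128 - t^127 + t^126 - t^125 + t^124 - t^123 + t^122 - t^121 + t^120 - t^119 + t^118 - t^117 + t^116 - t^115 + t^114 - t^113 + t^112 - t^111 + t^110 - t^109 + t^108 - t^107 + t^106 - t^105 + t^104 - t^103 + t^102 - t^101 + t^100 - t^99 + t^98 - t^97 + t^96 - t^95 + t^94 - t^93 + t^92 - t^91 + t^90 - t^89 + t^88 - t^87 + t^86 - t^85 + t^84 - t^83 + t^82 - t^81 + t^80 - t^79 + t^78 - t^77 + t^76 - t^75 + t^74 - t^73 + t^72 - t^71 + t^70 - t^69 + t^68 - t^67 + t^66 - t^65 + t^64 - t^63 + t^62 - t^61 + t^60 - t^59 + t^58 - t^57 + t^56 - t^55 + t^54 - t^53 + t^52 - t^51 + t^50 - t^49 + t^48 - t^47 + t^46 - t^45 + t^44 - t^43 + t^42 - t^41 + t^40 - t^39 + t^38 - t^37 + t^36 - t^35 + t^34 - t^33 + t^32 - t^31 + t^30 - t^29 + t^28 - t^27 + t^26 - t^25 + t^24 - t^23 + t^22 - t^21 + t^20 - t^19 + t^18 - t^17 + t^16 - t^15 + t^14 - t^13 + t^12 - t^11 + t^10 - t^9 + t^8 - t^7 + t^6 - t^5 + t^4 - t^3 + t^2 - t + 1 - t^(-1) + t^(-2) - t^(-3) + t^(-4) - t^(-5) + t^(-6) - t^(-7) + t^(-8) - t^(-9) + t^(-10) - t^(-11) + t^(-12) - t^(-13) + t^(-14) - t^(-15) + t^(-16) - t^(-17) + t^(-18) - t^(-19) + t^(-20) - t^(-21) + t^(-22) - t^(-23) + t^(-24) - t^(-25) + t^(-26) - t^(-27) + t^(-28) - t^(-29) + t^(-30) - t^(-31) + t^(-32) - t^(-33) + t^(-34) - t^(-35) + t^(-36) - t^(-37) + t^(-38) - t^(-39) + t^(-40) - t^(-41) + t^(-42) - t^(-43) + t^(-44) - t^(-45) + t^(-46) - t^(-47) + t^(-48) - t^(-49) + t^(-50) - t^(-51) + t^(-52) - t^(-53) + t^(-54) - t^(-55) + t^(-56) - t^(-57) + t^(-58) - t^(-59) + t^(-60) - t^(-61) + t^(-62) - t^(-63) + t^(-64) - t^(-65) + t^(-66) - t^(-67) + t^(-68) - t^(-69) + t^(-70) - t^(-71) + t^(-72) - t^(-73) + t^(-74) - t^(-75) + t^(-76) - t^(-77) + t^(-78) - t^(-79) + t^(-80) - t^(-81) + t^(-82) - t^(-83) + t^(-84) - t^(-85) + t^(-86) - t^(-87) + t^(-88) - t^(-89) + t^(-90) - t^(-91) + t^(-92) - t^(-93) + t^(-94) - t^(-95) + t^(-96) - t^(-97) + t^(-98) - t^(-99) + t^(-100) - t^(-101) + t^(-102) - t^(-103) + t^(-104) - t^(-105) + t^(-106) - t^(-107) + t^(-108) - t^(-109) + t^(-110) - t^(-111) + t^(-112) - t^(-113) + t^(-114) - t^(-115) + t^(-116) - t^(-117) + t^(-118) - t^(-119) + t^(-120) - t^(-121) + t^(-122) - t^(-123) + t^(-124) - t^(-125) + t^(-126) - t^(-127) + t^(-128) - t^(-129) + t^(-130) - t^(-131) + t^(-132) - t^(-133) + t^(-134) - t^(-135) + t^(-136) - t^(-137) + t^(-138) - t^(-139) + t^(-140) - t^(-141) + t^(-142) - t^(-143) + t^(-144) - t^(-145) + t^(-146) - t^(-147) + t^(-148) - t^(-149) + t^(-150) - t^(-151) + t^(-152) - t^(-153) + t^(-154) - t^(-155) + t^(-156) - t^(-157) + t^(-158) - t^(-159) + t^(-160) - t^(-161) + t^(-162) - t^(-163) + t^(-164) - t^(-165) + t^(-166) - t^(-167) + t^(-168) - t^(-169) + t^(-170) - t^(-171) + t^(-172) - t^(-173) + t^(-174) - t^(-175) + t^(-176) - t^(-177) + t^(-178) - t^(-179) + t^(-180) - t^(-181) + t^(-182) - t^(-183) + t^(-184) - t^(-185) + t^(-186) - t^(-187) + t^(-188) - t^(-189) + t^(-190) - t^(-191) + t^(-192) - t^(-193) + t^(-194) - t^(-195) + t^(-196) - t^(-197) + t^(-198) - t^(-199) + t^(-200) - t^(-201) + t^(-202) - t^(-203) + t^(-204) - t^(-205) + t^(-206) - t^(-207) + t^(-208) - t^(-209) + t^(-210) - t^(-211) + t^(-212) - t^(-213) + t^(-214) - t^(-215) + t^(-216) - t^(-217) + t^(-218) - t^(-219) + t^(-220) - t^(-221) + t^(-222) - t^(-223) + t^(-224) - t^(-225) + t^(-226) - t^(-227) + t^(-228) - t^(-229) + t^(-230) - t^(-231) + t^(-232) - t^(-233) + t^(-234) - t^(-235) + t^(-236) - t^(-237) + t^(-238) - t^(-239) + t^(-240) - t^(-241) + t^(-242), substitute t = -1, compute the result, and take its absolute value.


Step 1: The polynomial has 485 terms with alternating signs, exponents from 242 down to -242.
Step 2: Substitute t = -1. The i-th term has coefficient (-1)^i and exponent (m-i),
  so its value is (-1)^i * (-1)^(m-i) = (-1)^m = 1 for every i.
Step 3: All 485 terms equal 1, so Delta(-1) = 485 * (1) = 485
Step 4: |Delta(-1)| = 485

485


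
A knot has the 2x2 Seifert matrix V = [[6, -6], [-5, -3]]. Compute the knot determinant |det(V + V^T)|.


Step 1: Form V + V^T where V = [[6, -6], [-5, -3]]
  V^T = [[6, -5], [-6, -3]]
  V + V^T = [[12, -11], [-11, -6]]
Step 2: det(V + V^T) = 12*(-6) - (-11)*(-11)
  = -72 - 121 = -193
Step 3: Knot determinant = |det(V + V^T)| = |-193| = 193

193


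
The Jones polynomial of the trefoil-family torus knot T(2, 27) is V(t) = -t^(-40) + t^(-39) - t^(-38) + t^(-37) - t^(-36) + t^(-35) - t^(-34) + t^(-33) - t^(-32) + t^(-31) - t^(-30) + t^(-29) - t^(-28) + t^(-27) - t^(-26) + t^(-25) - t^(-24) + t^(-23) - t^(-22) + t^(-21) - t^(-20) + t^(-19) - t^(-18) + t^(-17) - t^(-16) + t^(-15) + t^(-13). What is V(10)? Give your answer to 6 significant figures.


Substituting t = 10 into V(t) = -t^(-40) + t^(-39) - t^(-38) + t^(-37) - t^(-36) + t^(-35) - t^(-34) + t^(-33) - t^(-32) + t^(-31) - t^(-30) + t^(-29) - t^(-28) + t^(-27) - t^(-26) + t^(-25) - t^(-24) + t^(-23) - t^(-22) + t^(-21) - t^(-20) + t^(-19) - t^(-18) + t^(-17) - t^(-16) + t^(-15) + t^(-13):
  (-)t^(-40) = -1e-40
  (+)t^(-39) = 1e-39
  (-)t^(-38) = -1e-38
  (+)t^(-37) = 1e-37
  (-)t^(-36) = -1e-36
  (+)t^(-35) = 1e-35
  (-)t^(-34) = -1e-34
  (+)t^(-33) = 1e-33
  (-)t^(-32) = -1e-32
  (+)t^(-31) = 1e-31
  (-)t^(-30) = -1e-30
  (+)t^(-29) = 1e-29
  (-)t^(-28) = -1e-28
  (+)t^(-27) = 1e-27
  (-)t^(-26) = -1e-26
  (+)t^(-25) = 1e-25
  (-)t^(-24) = -1e-24
  (+)t^(-23) = 1e-23
  (-)t^(-22) = -1e-22
  (+)t^(-21) = 1e-21
  (-)t^(-20) = -1e-20
  (+)t^(-19) = 1e-19
  (-)t^(-18) = -1e-18
  (+)t^(-17) = 1e-17
  (-)t^(-16) = -1e-16
  (+)t^(-15) = 1e-15
  (+)t^(-13) = 1e-13
Sum = (-1e-40) + (1e-39) + (-1e-38) + (1e-37) + (-1e-36) + (1e-35) + (-1e-34) + (1e-33) + (-1e-32) + (1e-31) + (-1e-30) + (1e-29) + (-1e-28) + (1e-27) + (-1e-26) + (1e-25) + (-1e-24) + (1e-23) + (-1e-22) + (1e-21) + (-1e-20) + (1e-19) + (-1e-18) + (1e-17) + (-1e-16) + (1e-15) + (1e-13)
= 1.009090909e-13
Rounded to 6 significant figures: 1.00909e-13

1.00909e-13


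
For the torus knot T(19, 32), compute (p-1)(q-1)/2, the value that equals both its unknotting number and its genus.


For a torus knot T(p,q), both the unknotting number and genus equal (p-1)(q-1)/2.
= (19-1)(32-1)/2
= 18*31/2
= 558/2 = 279

279


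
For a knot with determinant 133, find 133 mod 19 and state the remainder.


Step 1: A knot is p-colorable if and only if p divides its determinant.
Step 2: Compute 133 mod 19.
133 = 7 * 19 + 0
Step 3: 133 mod 19 = 0
Step 4: The knot is 19-colorable: yes

0


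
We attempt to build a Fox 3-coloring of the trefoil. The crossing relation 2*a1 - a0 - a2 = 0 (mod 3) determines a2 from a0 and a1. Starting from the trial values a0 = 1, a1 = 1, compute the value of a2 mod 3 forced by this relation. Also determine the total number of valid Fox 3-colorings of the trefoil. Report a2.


Step 1: Apply the given crossing relation 2*a1 - a0 - a2 = 0 (mod 3).
  a2 = 2*a1 - a0 mod 3
  a2 = 2*1 - 1 mod 3
  a2 = 2 - 1 mod 3
  a2 = 1 mod 3 = 1
Step 2: The trefoil has determinant 3.
  Number of Fox p-colorings (p prime) is p^2 if p = 3, else p.
  Since p = 3 divides det = 3, the trefoil is 3-colorable.
  (Indeed for p = 3 any choice of a0, a1 extends to a valid coloring; the trial (a0, a1, a2) = (1, 1, 1) satisfies all three crossing relations.)
  Total colorings = 3^2 = 9
Step 3: a2 = 1, total Fox 3-colorings = 9

1


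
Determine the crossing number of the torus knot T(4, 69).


For a torus knot T(p, q) with gcd(p,q)=1,
the crossing number is min(p*(q-1), q*(p-1)).
p*(q-1) = 4*68 = 272
q*(p-1) = 69*3 = 207
min(272, 207) = 207

207


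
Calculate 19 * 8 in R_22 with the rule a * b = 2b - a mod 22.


19 * 8 = 2*8 - 19 mod 22
= 16 - 19 mod 22
= -3 mod 22 = 19

19


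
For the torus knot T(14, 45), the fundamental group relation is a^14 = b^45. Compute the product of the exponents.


The relation is a^14 = b^45.
Product of exponents = 14 * 45
= 630

630


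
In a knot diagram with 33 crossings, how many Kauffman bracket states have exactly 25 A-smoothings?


We choose which 25 of 33 crossings get A-smoothings.
C(33, 25) = 33! / (25! * 8!)
= 13884156

13884156


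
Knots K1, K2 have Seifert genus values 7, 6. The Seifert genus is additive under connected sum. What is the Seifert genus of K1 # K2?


The Seifert genus is additive under connected sum.
Seifert genus(K1 # K2) = (7) + (6)
= 13

13


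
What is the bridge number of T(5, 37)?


The bridge number of T(p,q) is min(p,q).
min(5, 37) = 5

5


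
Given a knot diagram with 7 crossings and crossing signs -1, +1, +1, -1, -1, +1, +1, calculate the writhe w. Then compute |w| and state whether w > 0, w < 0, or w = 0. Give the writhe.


Step 1: Count positive crossings (+1).
Positive crossings: 4
Step 2: Count negative crossings (-1).
Negative crossings: 3
Step 3: Writhe = (positive) - (negative)
w = 4 - 3 = 1
Step 4: |w| = 1, and w is positive

1


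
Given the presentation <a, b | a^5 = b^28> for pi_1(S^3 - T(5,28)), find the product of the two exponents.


The relation is a^5 = b^28.
Product of exponents = 5 * 28
= 140

140


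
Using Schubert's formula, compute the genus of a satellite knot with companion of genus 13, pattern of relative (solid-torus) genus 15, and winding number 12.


Schubert: g(satellite) = g_rel(pattern) + |winding| * g(companion),
where g_rel(pattern) is the genus of the pattern relative to the solid torus.
= 15 + 12 * 13
= 15 + 156 = 171

171


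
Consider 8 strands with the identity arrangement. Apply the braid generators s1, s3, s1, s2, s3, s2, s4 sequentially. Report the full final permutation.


Starting with identity [1, 2, 3, 4, 5, 6, 7, 8].
Apply generators in sequence:
  After s1: [2, 1, 3, 4, 5, 6, 7, 8]
  After s3: [2, 1, 4, 3, 5, 6, 7, 8]
  After s1: [1, 2, 4, 3, 5, 6, 7, 8]
  After s2: [1, 4, 2, 3, 5, 6, 7, 8]
  After s3: [1, 4, 3, 2, 5, 6, 7, 8]
  After s2: [1, 3, 4, 2, 5, 6, 7, 8]
  After s4: [1, 3, 4, 5, 2, 6, 7, 8]
Final permutation: [1, 3, 4, 5, 2, 6, 7, 8]

[1, 3, 4, 5, 2, 6, 7, 8]


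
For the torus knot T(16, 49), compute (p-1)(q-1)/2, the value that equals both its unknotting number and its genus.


For a torus knot T(p,q), both the unknotting number and genus equal (p-1)(q-1)/2.
= (16-1)(49-1)/2
= 15*48/2
= 720/2 = 360

360


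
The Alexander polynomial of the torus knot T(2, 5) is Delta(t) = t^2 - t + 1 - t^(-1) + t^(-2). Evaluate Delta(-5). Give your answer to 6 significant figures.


Substituting t = -5 into Delta(t) = t^2 - t + 1 - t^(-1) + t^(-2):
Term values: (25) + (5) + (1) + (0.2) + (0.04)
Sum = 31.24
Rounded to 6 significant figures: 31.24

31.24


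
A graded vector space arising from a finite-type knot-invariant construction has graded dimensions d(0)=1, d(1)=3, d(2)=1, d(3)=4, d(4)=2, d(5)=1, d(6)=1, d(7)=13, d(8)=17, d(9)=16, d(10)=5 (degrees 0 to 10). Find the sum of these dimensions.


Total dimension = d(0) + d(1) + ... + d(10)
= 1 + 3 + 1 + 4 + 2 + 1 + 1 + 13 + 17 + 16 + 5
= 64

64


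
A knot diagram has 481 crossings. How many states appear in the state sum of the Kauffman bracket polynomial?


Each crossing contributes 2 choices (A-smoothing or B-smoothing).
Total states = 2^481 = 6243497100631984462763194459586332611497196285329942301718313919250743477639531240240612206126983942319653862242813245790895951358576570612580352

6243497100631984462763194459586332611497196285329942301718313919250743477639531240240612206126983942319653862242813245790895951358576570612580352


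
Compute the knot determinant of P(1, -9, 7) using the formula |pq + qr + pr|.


Step 1: Compute pq + qr + pr.
pq = 1*(-9) = -9
qr = (-9)*7 = -63
pr = 1*7 = 7
pq + qr + pr = -9 + (-63) + 7 = -65
Step 2: Take absolute value.
det(P(1,-9,7)) = |-65| = 65

65


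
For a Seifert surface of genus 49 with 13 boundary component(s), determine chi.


chi = 2 - 2g - b
= 2 - 2*49 - 13
= 2 - 98 - 13 = -109

-109


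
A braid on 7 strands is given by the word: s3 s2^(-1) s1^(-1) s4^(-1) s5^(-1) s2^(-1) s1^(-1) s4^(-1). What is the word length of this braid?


The word length counts the number of generators (including inverses).
Listing each generator: s3, s2^(-1), s1^(-1), s4^(-1), s5^(-1), s2^(-1), s1^(-1), s4^(-1)
There are 8 generators in this braid word.

8


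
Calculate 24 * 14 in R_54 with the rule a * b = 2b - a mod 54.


24 * 14 = 2*14 - 24 mod 54
= 28 - 24 mod 54
= 4 mod 54 = 4

4


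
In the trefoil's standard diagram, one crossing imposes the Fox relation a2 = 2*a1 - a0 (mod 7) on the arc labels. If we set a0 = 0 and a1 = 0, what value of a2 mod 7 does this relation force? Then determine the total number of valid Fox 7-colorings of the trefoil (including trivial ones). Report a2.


Step 1: Apply the given crossing relation 2*a1 - a0 - a2 = 0 (mod 7).
  a2 = 2*a1 - a0 mod 7
  a2 = 2*0 - 0 mod 7
  a2 = 0 - 0 mod 7
  a2 = 0 mod 7 = 0
Step 2: The trefoil has determinant 3.
  Number of Fox p-colorings (p prime) is p^2 if p = 3, else p.
  Since 7 does not divide 3, only trivial (constant) colorings exist.
  (Here a0 = a1 = a2 = 0, the constant coloring, which is valid.)
  Total colorings = 7
Step 3: a2 = 0, total Fox 7-colorings = 7

0


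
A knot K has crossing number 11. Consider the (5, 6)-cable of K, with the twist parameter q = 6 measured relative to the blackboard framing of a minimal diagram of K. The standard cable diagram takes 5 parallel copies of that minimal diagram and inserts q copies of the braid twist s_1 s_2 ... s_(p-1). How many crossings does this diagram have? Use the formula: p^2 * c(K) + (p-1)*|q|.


Step 1: Each of the c(K) crossings of the companion diagram becomes p*p = p^2 crossings among the p parallel strands, and each of the |q| twists s_1 s_2 ... s_(p-1) adds (p-1) crossings.
  Crossings = p^2 * c(K) + (p-1)*|q|
Step 2: = 5^2 * 11 + (5-1)*6
Step 3: = 25*11 + 4*6
Step 4: = 275 + 24 = 299

299


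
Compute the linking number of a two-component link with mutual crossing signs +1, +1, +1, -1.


Step 1: Count positive crossings: 3
Step 2: Count negative crossings: 1
Step 3: Sum of signs = 3 - 1 = 2
Step 4: Linking number = sum/2 = 2/2 = 1

1


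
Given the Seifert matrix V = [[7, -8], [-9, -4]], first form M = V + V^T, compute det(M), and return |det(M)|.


Step 1: Form V + V^T where V = [[7, -8], [-9, -4]]
  V^T = [[7, -9], [-8, -4]]
  V + V^T = [[14, -17], [-17, -8]]
Step 2: det(V + V^T) = 14*(-8) - (-17)*(-17)
  = -112 - 289 = -401
Step 3: Knot determinant = |det(V + V^T)| = |-401| = 401

401


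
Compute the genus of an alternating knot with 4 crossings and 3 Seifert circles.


For alternating knots, g = (c - s + 1)/2.
= (4 - 3 + 1)/2
= 2/2 = 1

1


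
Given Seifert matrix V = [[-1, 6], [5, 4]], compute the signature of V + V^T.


Step 1: V + V^T = [[-2, 11], [11, 8]]
Step 2: trace = 6, det = -137
Step 3: Discriminant = 6^2 - 4*(-137) = 584
Step 4: Eigenvalues: 15.083, -9.08305
Step 5: Signature = (# positive eigenvalues) - (# negative eigenvalues) = 0

0


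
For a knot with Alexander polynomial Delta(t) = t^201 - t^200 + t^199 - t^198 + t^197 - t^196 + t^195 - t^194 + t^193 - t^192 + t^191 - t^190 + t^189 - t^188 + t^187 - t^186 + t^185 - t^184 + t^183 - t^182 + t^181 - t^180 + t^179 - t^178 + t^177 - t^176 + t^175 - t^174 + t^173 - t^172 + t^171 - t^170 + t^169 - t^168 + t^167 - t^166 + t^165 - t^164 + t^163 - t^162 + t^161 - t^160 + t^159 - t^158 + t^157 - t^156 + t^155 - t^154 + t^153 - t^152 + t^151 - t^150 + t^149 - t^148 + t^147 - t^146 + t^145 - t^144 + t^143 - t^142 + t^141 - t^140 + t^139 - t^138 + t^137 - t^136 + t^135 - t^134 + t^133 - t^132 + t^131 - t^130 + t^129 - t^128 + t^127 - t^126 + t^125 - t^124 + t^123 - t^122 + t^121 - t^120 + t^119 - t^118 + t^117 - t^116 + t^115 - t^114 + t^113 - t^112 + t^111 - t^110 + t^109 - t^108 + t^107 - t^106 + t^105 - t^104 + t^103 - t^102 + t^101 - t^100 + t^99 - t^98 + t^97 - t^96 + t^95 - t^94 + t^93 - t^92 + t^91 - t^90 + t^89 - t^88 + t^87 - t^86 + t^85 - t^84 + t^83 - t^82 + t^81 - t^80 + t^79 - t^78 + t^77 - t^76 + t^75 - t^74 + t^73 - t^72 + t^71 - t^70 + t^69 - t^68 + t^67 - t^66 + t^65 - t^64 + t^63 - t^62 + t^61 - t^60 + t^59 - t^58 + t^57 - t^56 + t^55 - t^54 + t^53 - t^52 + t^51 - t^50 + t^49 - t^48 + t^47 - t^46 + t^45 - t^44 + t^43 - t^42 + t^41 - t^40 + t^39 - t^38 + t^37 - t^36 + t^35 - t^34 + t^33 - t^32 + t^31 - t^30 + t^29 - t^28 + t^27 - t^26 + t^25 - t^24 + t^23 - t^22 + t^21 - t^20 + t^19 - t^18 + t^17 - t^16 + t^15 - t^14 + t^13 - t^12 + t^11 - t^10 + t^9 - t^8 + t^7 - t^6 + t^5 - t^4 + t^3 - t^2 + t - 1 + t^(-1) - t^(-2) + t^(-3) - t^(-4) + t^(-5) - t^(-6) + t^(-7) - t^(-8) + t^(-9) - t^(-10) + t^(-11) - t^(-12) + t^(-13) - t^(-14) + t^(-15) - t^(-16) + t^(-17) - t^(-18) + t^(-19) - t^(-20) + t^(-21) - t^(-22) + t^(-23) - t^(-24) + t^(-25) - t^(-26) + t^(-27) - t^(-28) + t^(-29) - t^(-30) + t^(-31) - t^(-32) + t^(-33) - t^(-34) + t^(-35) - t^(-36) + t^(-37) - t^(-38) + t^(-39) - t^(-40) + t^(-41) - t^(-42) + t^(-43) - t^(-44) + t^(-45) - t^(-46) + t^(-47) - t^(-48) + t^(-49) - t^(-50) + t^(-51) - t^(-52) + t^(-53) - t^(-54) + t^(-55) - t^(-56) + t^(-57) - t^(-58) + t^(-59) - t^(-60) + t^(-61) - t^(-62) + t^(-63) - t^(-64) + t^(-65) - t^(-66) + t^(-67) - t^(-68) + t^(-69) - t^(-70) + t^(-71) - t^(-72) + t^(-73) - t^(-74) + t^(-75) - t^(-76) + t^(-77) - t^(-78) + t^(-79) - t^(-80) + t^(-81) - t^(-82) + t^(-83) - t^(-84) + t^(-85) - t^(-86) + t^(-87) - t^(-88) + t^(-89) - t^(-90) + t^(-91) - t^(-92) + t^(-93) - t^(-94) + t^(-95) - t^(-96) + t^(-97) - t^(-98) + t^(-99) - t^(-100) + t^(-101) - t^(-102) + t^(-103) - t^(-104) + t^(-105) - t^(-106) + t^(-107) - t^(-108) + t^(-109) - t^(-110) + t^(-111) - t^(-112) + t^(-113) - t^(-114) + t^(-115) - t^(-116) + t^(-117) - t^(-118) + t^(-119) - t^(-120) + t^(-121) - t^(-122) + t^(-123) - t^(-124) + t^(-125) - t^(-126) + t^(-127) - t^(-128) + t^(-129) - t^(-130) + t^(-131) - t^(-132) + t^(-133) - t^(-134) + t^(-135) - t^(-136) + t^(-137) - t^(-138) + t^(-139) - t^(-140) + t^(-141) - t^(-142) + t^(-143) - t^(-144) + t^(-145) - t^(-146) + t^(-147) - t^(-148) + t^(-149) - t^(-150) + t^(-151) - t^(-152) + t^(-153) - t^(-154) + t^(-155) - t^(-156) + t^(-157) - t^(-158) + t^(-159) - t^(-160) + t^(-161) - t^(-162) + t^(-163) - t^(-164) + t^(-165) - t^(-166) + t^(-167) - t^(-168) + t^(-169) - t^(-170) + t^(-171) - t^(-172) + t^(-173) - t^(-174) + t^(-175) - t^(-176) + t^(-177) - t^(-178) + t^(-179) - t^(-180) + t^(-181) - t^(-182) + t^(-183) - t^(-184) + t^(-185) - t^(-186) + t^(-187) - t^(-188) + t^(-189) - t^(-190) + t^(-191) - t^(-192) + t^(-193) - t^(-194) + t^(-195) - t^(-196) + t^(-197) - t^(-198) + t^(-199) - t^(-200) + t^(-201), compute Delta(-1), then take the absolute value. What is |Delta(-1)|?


Step 1: The polynomial has 403 terms with alternating signs, exponents from 201 down to -201.
Step 2: Substitute t = -1. The i-th term has coefficient (-1)^i and exponent (m-i),
  so its value is (-1)^i * (-1)^(m-i) = (-1)^m = -1 for every i.
Step 3: All 403 terms equal -1, so Delta(-1) = 403 * (-1) = -403
Step 4: |Delta(-1)| = 403

403


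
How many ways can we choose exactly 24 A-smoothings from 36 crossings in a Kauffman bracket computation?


We choose which 24 of 36 crossings get A-smoothings.
C(36, 24) = 36! / (24! * 12!)
= 1251677700

1251677700


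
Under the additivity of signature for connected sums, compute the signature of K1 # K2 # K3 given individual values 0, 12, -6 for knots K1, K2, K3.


The signature is additive under connected sum.
signature(K1 # K2 # K3) = (0) + (12) + (-6)
= 6

6


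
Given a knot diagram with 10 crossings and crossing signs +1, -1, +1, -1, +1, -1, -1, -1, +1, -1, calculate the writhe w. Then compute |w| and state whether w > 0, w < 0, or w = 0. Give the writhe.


Step 1: Count positive crossings (+1).
Positive crossings: 4
Step 2: Count negative crossings (-1).
Negative crossings: 6
Step 3: Writhe = (positive) - (negative)
w = 4 - 6 = -2
Step 4: |w| = 2, and w is negative

-2


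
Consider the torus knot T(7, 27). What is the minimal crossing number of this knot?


For a torus knot T(p, q) with gcd(p,q)=1,
the crossing number is min(p*(q-1), q*(p-1)).
p*(q-1) = 7*26 = 182
q*(p-1) = 27*6 = 162
min(182, 162) = 162

162


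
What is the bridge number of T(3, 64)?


The bridge number of T(p,q) is min(p,q).
min(3, 64) = 3

3


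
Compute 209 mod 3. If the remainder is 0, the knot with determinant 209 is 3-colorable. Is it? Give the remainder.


Step 1: A knot is p-colorable if and only if p divides its determinant.
Step 2: Compute 209 mod 3.
209 = 69 * 3 + 2
Step 3: 209 mod 3 = 2
Step 4: The knot is 3-colorable: no

2


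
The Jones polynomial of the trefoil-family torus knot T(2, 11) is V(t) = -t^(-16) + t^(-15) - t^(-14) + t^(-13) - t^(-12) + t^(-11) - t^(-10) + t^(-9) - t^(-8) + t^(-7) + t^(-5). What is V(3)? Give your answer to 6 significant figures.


Substituting t = 3 into V(t) = -t^(-16) + t^(-15) - t^(-14) + t^(-13) - t^(-12) + t^(-11) - t^(-10) + t^(-9) - t^(-8) + t^(-7) + t^(-5):
  (-)t^(-16) = -2.32306e-08
  (+)t^(-15) = 6.96917e-08
  (-)t^(-14) = -2.09075e-07
  (+)t^(-13) = 6.27225e-07
  (-)t^(-12) = -1.88168e-06
  (+)t^(-11) = 5.64503e-06
  (-)t^(-10) = -1.69351e-05
  (+)t^(-9) = 5.08053e-05
  (-)t^(-8) = -0.000152416
  (+)t^(-7) = 0.000457247
  (+)t^(-5) = 0.00411523
Sum = (-2.32306e-08) + (6.96917e-08) + (-2.09075e-07) + (6.27225e-07) + (-1.88168e-06) + (5.64503e-06) + (-1.69351e-05) + (5.08053e-05) + (-0.000152416) + (0.000457247) + (0.00411523)
= 0.004458156058
Rounded to 6 significant figures: 0.00445816

0.00445816


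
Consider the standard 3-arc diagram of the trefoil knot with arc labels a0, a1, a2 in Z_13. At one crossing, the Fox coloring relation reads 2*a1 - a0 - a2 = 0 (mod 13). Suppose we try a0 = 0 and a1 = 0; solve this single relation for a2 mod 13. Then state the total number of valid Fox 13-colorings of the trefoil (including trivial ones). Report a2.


Step 1: Apply the given crossing relation 2*a1 - a0 - a2 = 0 (mod 13).
  a2 = 2*a1 - a0 mod 13
  a2 = 2*0 - 0 mod 13
  a2 = 0 - 0 mod 13
  a2 = 0 mod 13 = 0
Step 2: The trefoil has determinant 3.
  Number of Fox p-colorings (p prime) is p^2 if p = 3, else p.
  Since 13 does not divide 3, only trivial (constant) colorings exist.
  (Here a0 = a1 = a2 = 0, the constant coloring, which is valid.)
  Total colorings = 13
Step 3: a2 = 0, total Fox 13-colorings = 13

0
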